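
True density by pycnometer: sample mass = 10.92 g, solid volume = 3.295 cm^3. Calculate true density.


TD = 10.92 / 3.295 = 3.314 g/cm^3

3.314


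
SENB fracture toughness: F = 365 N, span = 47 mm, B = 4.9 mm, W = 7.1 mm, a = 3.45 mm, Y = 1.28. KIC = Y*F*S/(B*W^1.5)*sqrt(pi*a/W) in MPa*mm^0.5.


KIC = 1.28*365*47/(4.9*7.1^1.5)*sqrt(pi*3.45/7.1) = 292.67

292.67


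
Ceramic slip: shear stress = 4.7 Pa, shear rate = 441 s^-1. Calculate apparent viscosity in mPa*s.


eta = tau/gamma * 1000 = 4.7/441 * 1000 = 10.7 mPa*s

10.7


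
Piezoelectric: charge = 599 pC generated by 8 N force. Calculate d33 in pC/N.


d33 = 599 / 8 = 74.9 pC/N

74.9


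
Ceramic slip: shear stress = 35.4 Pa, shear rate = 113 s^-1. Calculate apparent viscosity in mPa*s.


eta = tau/gamma * 1000 = 35.4/113 * 1000 = 313.3 mPa*s

313.3


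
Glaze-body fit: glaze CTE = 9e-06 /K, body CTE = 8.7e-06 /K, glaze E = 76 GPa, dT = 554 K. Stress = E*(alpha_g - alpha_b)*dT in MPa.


Stress = 76*1000*(9e-06 - 8.7e-06)*554 = 12.6 MPa

12.6


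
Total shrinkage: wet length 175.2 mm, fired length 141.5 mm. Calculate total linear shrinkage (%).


TS = (175.2 - 141.5) / 175.2 * 100 = 19.24%

19.24


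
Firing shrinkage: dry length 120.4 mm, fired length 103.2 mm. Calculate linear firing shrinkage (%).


FS = (120.4 - 103.2) / 120.4 * 100 = 14.29%

14.29


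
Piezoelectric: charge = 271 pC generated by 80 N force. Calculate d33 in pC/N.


d33 = 271 / 80 = 3.4 pC/N

3.4


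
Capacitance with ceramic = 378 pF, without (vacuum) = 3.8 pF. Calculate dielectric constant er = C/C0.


er = 378 / 3.8 = 99.47

99.47


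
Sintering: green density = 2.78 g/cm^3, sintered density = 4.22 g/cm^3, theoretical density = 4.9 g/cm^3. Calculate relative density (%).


Relative = 4.22 / 4.9 * 100 = 86.1%

86.1


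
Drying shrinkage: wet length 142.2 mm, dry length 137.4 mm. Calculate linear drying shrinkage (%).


DS = (142.2 - 137.4) / 142.2 * 100 = 3.38%

3.38


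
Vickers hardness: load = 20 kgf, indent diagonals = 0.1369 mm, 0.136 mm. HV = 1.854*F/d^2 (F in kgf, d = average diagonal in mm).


d_avg = (0.1369+0.136)/2 = 0.13645 mm
HV = 1.854*20/0.13645^2 = 1992

1992


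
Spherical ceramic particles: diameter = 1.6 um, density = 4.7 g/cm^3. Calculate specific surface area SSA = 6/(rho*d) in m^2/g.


SSA = 6 / (4.7 * 1.6) = 0.798 m^2/g

0.798


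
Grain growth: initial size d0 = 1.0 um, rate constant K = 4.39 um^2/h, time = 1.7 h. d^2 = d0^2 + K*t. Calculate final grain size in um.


d^2 = 1.0^2 + 4.39*1.7 = 8.463
d = sqrt(8.463) = 2.91 um

2.91


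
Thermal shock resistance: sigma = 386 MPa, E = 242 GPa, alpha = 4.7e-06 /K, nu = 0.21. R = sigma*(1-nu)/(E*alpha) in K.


R = 386*(1-0.21)/(242*1000*4.7e-06) = 268 K

268


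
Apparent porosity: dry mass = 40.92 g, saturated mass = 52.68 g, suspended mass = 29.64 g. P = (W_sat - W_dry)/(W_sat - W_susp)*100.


P = (52.68 - 40.92) / (52.68 - 29.64) * 100 = 11.76 / 23.04 * 100 = 51.0%

51.0


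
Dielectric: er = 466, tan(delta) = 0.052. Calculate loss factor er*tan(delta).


Loss = 466 * 0.052 = 24.232

24.232


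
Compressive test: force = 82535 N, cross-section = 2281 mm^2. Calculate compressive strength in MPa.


CS = 82535 / 2281 = 36.2 MPa

36.2


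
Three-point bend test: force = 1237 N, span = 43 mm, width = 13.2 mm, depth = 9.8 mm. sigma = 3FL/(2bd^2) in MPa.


sigma = 3*1237*43/(2*13.2*9.8^2) = 62.9 MPa

62.9


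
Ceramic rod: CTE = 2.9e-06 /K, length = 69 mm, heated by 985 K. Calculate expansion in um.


dL = 2.9e-06 * 69 * 985 * 1000 = 197.099 um

197.099


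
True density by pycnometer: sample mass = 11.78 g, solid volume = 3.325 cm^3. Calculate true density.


TD = 11.78 / 3.325 = 3.543 g/cm^3

3.543


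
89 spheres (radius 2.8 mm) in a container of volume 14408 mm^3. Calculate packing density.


V_sphere = 4/3*pi*2.8^3 = 91.9523 mm^3
Total V = 89*91.9523 = 8183.7547 mm^3
PD = 8183.7547 / 14408 = 0.568

0.568


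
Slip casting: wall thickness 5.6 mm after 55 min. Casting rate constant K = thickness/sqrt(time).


K = 5.6 / sqrt(55) = 5.6 / 7.4162 = 0.755 mm/min^0.5

0.755


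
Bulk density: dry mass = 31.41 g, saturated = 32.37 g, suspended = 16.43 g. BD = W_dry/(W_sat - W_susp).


BD = 31.41 / (32.37 - 16.43) = 31.41 / 15.94 = 1.971 g/cm^3

1.971


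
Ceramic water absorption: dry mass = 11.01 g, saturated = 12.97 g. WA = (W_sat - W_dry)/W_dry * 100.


WA = (12.97 - 11.01) / 11.01 * 100 = 17.8%

17.8


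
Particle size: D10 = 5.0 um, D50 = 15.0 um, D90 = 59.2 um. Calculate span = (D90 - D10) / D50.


Span = (59.2 - 5.0) / 15.0 = 54.2 / 15.0 = 3.613

3.613


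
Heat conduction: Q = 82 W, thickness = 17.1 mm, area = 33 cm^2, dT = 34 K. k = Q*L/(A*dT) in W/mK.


k = 82*17.1/1000/(33/10000*34) = 12.5 W/mK

12.5


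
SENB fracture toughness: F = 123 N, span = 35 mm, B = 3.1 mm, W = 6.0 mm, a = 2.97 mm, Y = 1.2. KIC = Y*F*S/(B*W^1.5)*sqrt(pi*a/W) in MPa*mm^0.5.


KIC = 1.2*123*35/(3.1*6.0^1.5)*sqrt(pi*2.97/6.0) = 141.4

141.4


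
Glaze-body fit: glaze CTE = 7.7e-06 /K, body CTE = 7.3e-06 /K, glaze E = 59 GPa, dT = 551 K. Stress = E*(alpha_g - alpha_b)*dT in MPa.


Stress = 59*1000*(7.7e-06 - 7.3e-06)*551 = 13.0 MPa

13.0


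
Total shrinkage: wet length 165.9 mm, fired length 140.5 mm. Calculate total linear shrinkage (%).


TS = (165.9 - 140.5) / 165.9 * 100 = 15.31%

15.31


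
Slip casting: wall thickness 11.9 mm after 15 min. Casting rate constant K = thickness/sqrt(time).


K = 11.9 / sqrt(15) = 11.9 / 3.873 = 3.073 mm/min^0.5

3.073


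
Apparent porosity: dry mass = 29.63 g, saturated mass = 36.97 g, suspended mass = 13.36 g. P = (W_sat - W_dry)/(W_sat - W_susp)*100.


P = (36.97 - 29.63) / (36.97 - 13.36) * 100 = 7.34 / 23.61 * 100 = 31.1%

31.1


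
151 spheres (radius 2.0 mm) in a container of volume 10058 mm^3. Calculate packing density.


V_sphere = 4/3*pi*2.0^3 = 33.5103 mm^3
Total V = 151*33.5103 = 5060.0553 mm^3
PD = 5060.0553 / 10058 = 0.503

0.503


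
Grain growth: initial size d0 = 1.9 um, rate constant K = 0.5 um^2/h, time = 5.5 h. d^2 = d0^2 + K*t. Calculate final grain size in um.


d^2 = 1.9^2 + 0.5*5.5 = 6.36
d = sqrt(6.36) = 2.52 um

2.52


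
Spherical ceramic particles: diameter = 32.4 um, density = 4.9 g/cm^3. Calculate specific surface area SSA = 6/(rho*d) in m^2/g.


SSA = 6 / (4.9 * 32.4) = 0.038 m^2/g

0.038


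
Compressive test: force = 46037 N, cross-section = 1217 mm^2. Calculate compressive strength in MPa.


CS = 46037 / 1217 = 37.8 MPa

37.8


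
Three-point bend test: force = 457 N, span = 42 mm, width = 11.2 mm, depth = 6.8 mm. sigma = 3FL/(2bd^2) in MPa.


sigma = 3*457*42/(2*11.2*6.8^2) = 55.6 MPa

55.6


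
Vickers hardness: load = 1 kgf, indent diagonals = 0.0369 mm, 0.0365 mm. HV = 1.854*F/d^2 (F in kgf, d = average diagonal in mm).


d_avg = (0.0369+0.0365)/2 = 0.0367 mm
HV = 1.854*1/0.0367^2 = 1377

1377


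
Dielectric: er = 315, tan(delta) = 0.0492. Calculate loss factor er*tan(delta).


Loss = 315 * 0.0492 = 15.498

15.498


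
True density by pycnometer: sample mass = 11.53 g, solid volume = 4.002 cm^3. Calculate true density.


TD = 11.53 / 4.002 = 2.881 g/cm^3

2.881


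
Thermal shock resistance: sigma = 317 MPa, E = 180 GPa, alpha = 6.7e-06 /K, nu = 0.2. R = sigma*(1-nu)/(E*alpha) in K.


R = 317*(1-0.2)/(180*1000*6.7e-06) = 210 K

210


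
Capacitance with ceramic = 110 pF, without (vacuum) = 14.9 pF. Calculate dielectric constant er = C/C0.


er = 110 / 14.9 = 7.38

7.38


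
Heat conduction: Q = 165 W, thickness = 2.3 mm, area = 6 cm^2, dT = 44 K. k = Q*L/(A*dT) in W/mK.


k = 165*2.3/1000/(6/10000*44) = 14.38 W/mK

14.38


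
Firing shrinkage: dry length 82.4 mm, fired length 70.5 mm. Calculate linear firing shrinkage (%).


FS = (82.4 - 70.5) / 82.4 * 100 = 14.44%

14.44


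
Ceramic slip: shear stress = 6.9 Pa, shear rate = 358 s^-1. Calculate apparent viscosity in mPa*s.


eta = tau/gamma * 1000 = 6.9/358 * 1000 = 19.3 mPa*s

19.3


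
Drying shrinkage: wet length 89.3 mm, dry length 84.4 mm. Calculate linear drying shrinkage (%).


DS = (89.3 - 84.4) / 89.3 * 100 = 5.49%

5.49


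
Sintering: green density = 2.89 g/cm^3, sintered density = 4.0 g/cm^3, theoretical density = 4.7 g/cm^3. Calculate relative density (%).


Relative = 4.0 / 4.7 * 100 = 85.1%

85.1


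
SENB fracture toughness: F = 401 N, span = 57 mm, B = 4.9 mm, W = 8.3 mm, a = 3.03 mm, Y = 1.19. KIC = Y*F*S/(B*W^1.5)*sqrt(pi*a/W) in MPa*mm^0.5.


KIC = 1.19*401*57/(4.9*8.3^1.5)*sqrt(pi*3.03/8.3) = 248.61

248.61


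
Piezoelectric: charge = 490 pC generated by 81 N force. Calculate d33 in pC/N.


d33 = 490 / 81 = 6.0 pC/N

6.0


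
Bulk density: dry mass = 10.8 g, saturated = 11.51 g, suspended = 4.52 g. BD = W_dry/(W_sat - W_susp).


BD = 10.8 / (11.51 - 4.52) = 10.8 / 6.99 = 1.545 g/cm^3

1.545


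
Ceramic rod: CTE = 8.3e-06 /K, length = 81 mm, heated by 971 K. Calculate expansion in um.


dL = 8.3e-06 * 81 * 971 * 1000 = 652.803 um

652.803


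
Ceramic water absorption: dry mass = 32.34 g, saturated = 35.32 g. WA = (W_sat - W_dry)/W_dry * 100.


WA = (35.32 - 32.34) / 32.34 * 100 = 9.21%

9.21


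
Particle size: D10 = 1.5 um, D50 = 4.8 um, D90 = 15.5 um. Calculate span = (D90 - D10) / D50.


Span = (15.5 - 1.5) / 4.8 = 14.0 / 4.8 = 2.917

2.917


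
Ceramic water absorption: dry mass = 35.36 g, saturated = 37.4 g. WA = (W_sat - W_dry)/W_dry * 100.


WA = (37.4 - 35.36) / 35.36 * 100 = 5.77%

5.77


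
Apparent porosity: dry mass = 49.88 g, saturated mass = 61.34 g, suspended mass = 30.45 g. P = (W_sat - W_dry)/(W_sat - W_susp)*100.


P = (61.34 - 49.88) / (61.34 - 30.45) * 100 = 11.46 / 30.89 * 100 = 37.1%

37.1


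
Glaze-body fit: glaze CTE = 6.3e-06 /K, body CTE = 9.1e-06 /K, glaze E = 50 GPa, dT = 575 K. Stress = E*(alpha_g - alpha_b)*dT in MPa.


Stress = 50*1000*(6.3e-06 - 9.1e-06)*575 = -80.5 MPa

-80.5


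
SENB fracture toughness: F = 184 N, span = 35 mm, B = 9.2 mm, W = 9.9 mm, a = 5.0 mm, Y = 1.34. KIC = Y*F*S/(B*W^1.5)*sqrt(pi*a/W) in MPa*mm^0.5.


KIC = 1.34*184*35/(9.2*9.9^1.5)*sqrt(pi*5.0/9.9) = 37.93

37.93


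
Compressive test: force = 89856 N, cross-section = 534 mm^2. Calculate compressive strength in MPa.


CS = 89856 / 534 = 168.3 MPa

168.3


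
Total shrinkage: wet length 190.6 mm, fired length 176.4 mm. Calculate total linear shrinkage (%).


TS = (190.6 - 176.4) / 190.6 * 100 = 7.45%

7.45


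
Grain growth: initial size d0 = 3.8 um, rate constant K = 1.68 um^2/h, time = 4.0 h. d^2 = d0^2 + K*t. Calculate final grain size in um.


d^2 = 3.8^2 + 1.68*4.0 = 21.16
d = sqrt(21.16) = 4.6 um

4.6


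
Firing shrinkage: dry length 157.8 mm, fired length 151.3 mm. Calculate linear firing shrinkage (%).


FS = (157.8 - 151.3) / 157.8 * 100 = 4.12%

4.12


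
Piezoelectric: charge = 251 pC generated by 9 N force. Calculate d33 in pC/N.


d33 = 251 / 9 = 27.9 pC/N

27.9


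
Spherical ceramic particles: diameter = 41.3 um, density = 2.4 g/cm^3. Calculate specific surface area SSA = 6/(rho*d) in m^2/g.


SSA = 6 / (2.4 * 41.3) = 0.061 m^2/g

0.061


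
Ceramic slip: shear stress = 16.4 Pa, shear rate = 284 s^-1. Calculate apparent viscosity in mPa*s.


eta = tau/gamma * 1000 = 16.4/284 * 1000 = 57.7 mPa*s

57.7


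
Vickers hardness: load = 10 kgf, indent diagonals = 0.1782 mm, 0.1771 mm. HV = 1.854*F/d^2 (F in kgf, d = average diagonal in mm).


d_avg = (0.1782+0.1771)/2 = 0.17765 mm
HV = 1.854*10/0.17765^2 = 587

587


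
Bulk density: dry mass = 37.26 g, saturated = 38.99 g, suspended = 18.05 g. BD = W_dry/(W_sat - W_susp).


BD = 37.26 / (38.99 - 18.05) = 37.26 / 20.94 = 1.779 g/cm^3

1.779


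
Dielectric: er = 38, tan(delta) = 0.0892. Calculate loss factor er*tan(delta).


Loss = 38 * 0.0892 = 3.39

3.39


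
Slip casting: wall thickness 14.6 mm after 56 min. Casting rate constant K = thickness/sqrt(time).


K = 14.6 / sqrt(56) = 14.6 / 7.4833 = 1.951 mm/min^0.5

1.951


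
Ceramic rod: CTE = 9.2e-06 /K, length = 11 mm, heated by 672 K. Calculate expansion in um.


dL = 9.2e-06 * 11 * 672 * 1000 = 68.006 um

68.006


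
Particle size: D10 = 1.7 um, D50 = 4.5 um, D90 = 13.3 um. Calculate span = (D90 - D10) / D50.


Span = (13.3 - 1.7) / 4.5 = 11.6 / 4.5 = 2.578

2.578


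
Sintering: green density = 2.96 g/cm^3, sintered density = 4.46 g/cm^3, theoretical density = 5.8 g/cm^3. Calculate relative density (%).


Relative = 4.46 / 5.8 * 100 = 76.9%

76.9


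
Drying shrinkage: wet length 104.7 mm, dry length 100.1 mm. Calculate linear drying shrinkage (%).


DS = (104.7 - 100.1) / 104.7 * 100 = 4.39%

4.39


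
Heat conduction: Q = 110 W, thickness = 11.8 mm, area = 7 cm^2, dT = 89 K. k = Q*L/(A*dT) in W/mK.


k = 110*11.8/1000/(7/10000*89) = 20.83 W/mK

20.83


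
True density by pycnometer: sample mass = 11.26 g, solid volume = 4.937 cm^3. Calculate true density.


TD = 11.26 / 4.937 = 2.281 g/cm^3

2.281


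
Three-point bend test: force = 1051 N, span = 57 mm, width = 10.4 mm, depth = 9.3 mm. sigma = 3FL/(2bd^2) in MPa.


sigma = 3*1051*57/(2*10.4*9.3^2) = 99.9 MPa

99.9


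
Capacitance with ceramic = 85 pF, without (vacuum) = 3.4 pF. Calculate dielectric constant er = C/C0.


er = 85 / 3.4 = 25.0

25.0


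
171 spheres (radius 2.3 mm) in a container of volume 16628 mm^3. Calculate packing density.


V_sphere = 4/3*pi*2.3^3 = 50.965 mm^3
Total V = 171*50.965 = 8715.015 mm^3
PD = 8715.015 / 16628 = 0.524

0.524


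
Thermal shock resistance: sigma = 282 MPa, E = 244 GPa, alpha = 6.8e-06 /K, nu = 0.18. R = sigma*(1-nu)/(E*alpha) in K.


R = 282*(1-0.18)/(244*1000*6.8e-06) = 139 K

139


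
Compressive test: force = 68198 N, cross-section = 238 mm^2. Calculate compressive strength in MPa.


CS = 68198 / 238 = 286.5 MPa

286.5


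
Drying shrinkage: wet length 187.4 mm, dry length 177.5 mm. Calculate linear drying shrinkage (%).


DS = (187.4 - 177.5) / 187.4 * 100 = 5.28%

5.28


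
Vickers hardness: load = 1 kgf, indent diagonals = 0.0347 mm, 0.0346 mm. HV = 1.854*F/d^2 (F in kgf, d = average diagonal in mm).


d_avg = (0.0347+0.0346)/2 = 0.03465 mm
HV = 1.854*1/0.03465^2 = 1544

1544


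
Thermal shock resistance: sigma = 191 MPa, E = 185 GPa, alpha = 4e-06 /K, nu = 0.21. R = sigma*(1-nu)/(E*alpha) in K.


R = 191*(1-0.21)/(185*1000*4e-06) = 204 K

204


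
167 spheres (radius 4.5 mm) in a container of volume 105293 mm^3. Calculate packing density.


V_sphere = 4/3*pi*4.5^3 = 381.7035 mm^3
Total V = 167*381.7035 = 63744.4845 mm^3
PD = 63744.4845 / 105293 = 0.605

0.605


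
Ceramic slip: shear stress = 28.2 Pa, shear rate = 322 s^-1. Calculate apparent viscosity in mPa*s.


eta = tau/gamma * 1000 = 28.2/322 * 1000 = 87.6 mPa*s

87.6


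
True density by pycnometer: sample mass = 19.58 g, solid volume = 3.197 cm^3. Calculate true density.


TD = 19.58 / 3.197 = 6.124 g/cm^3

6.124


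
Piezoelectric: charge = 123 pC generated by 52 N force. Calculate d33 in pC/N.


d33 = 123 / 52 = 2.4 pC/N

2.4


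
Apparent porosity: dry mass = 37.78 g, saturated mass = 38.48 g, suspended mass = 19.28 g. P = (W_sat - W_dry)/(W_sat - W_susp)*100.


P = (38.48 - 37.78) / (38.48 - 19.28) * 100 = 0.7 / 19.2 * 100 = 3.6%

3.6


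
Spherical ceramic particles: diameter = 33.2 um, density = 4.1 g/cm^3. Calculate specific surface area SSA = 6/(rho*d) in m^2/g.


SSA = 6 / (4.1 * 33.2) = 0.044 m^2/g

0.044


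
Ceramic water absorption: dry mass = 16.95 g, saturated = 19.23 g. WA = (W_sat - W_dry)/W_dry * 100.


WA = (19.23 - 16.95) / 16.95 * 100 = 13.45%

13.45


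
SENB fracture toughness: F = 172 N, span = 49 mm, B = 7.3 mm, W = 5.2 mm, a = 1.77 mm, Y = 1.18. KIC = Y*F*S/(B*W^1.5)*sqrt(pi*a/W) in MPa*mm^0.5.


KIC = 1.18*172*49/(7.3*5.2^1.5)*sqrt(pi*1.77/5.2) = 118.81

118.81


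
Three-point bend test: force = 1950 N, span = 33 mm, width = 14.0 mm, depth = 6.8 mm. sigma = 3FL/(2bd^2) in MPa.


sigma = 3*1950*33/(2*14.0*6.8^2) = 149.1 MPa

149.1


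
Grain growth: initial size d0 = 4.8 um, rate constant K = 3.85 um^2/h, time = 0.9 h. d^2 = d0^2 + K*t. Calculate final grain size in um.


d^2 = 4.8^2 + 3.85*0.9 = 26.505
d = sqrt(26.505) = 5.15 um

5.15


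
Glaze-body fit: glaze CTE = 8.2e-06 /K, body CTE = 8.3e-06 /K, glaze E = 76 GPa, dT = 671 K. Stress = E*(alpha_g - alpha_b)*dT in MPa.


Stress = 76*1000*(8.2e-06 - 8.3e-06)*671 = -5.1 MPa

-5.1


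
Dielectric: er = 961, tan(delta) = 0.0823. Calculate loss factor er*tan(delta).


Loss = 961 * 0.0823 = 79.09

79.09


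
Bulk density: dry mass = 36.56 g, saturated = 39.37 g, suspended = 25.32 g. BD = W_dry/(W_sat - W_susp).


BD = 36.56 / (39.37 - 25.32) = 36.56 / 14.05 = 2.602 g/cm^3

2.602


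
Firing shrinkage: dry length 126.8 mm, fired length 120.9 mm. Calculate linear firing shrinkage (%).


FS = (126.8 - 120.9) / 126.8 * 100 = 4.65%

4.65


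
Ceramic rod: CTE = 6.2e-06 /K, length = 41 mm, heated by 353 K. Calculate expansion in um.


dL = 6.2e-06 * 41 * 353 * 1000 = 89.733 um

89.733


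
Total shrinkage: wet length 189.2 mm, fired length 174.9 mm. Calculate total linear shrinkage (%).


TS = (189.2 - 174.9) / 189.2 * 100 = 7.56%

7.56


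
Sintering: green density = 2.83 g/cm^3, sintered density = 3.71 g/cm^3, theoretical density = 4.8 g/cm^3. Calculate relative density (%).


Relative = 3.71 / 4.8 * 100 = 77.3%

77.3


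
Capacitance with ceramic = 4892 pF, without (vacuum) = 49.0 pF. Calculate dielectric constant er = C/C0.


er = 4892 / 49.0 = 99.84

99.84


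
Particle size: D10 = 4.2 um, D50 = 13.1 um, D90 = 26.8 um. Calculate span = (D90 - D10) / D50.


Span = (26.8 - 4.2) / 13.1 = 22.6 / 13.1 = 1.725

1.725


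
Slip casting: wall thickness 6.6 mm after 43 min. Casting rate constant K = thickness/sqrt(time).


K = 6.6 / sqrt(43) = 6.6 / 6.5574 = 1.006 mm/min^0.5

1.006


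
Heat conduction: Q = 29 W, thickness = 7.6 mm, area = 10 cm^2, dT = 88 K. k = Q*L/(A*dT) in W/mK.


k = 29*7.6/1000/(10/10000*88) = 2.5 W/mK

2.5


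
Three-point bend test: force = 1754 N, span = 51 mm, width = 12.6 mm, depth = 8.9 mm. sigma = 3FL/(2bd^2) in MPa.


sigma = 3*1754*51/(2*12.6*8.9^2) = 134.4 MPa

134.4


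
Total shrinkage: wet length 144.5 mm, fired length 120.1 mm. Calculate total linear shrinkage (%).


TS = (144.5 - 120.1) / 144.5 * 100 = 16.89%

16.89


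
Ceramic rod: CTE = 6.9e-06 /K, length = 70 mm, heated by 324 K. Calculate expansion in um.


dL = 6.9e-06 * 70 * 324 * 1000 = 156.492 um

156.492


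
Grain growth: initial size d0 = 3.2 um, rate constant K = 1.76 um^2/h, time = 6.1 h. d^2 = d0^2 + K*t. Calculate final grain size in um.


d^2 = 3.2^2 + 1.76*6.1 = 20.976
d = sqrt(20.976) = 4.58 um

4.58


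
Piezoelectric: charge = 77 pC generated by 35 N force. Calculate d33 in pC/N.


d33 = 77 / 35 = 2.2 pC/N

2.2


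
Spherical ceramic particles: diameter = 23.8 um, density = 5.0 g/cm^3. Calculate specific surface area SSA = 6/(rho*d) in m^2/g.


SSA = 6 / (5.0 * 23.8) = 0.05 m^2/g

0.05


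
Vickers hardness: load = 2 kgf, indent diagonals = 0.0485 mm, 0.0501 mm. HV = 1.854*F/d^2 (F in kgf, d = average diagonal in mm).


d_avg = (0.0485+0.0501)/2 = 0.0493 mm
HV = 1.854*2/0.0493^2 = 1526

1526


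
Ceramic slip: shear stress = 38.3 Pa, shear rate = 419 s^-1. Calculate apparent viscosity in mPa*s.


eta = tau/gamma * 1000 = 38.3/419 * 1000 = 91.4 mPa*s

91.4


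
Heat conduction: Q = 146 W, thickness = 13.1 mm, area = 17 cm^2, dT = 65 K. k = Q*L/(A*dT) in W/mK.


k = 146*13.1/1000/(17/10000*65) = 17.31 W/mK

17.31


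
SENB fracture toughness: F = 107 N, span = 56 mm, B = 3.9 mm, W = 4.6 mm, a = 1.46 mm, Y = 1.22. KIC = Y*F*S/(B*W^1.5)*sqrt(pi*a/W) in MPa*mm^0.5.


KIC = 1.22*107*56/(3.9*4.6^1.5)*sqrt(pi*1.46/4.6) = 189.72

189.72


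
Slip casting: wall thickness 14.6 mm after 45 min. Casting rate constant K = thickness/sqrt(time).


K = 14.6 / sqrt(45) = 14.6 / 6.7082 = 2.176 mm/min^0.5

2.176


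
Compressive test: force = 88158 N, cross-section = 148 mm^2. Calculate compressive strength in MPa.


CS = 88158 / 148 = 595.7 MPa

595.7


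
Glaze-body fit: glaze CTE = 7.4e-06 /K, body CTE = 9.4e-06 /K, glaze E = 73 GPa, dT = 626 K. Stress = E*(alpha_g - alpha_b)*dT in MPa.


Stress = 73*1000*(7.4e-06 - 9.4e-06)*626 = -91.4 MPa

-91.4


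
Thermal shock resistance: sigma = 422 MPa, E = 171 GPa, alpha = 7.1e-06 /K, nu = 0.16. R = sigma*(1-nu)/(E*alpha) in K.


R = 422*(1-0.16)/(171*1000*7.1e-06) = 292 K

292


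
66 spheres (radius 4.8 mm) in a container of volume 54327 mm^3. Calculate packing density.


V_sphere = 4/3*pi*4.8^3 = 463.2467 mm^3
Total V = 66*463.2467 = 30574.2822 mm^3
PD = 30574.2822 / 54327 = 0.563

0.563


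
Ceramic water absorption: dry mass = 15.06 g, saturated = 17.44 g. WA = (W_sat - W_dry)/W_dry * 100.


WA = (17.44 - 15.06) / 15.06 * 100 = 15.8%

15.8


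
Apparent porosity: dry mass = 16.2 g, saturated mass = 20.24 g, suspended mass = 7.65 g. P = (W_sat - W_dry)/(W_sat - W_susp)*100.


P = (20.24 - 16.2) / (20.24 - 7.65) * 100 = 4.04 / 12.59 * 100 = 32.1%

32.1


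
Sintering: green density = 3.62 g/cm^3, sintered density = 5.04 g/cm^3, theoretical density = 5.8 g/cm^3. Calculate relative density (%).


Relative = 5.04 / 5.8 * 100 = 86.9%

86.9


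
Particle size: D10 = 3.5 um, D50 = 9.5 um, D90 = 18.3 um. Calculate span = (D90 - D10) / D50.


Span = (18.3 - 3.5) / 9.5 = 14.8 / 9.5 = 1.558

1.558


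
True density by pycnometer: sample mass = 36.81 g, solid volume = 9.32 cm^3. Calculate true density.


TD = 36.81 / 9.32 = 3.95 g/cm^3

3.95


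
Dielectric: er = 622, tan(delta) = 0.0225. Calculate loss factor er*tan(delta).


Loss = 622 * 0.0225 = 13.995

13.995


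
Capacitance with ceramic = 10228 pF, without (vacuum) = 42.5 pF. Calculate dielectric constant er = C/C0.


er = 10228 / 42.5 = 240.66

240.66


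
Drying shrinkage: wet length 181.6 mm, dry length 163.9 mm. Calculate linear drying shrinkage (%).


DS = (181.6 - 163.9) / 181.6 * 100 = 9.75%

9.75


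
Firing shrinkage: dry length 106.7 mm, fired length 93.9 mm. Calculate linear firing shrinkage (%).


FS = (106.7 - 93.9) / 106.7 * 100 = 12.0%

12.0


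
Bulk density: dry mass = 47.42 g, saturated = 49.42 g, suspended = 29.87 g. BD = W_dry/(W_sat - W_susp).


BD = 47.42 / (49.42 - 29.87) = 47.42 / 19.55 = 2.426 g/cm^3

2.426


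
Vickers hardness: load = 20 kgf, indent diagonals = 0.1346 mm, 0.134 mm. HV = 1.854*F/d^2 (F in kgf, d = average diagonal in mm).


d_avg = (0.1346+0.134)/2 = 0.1343 mm
HV = 1.854*20/0.1343^2 = 2056

2056


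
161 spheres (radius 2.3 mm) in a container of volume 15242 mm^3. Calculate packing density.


V_sphere = 4/3*pi*2.3^3 = 50.965 mm^3
Total V = 161*50.965 = 8205.365 mm^3
PD = 8205.365 / 15242 = 0.538

0.538


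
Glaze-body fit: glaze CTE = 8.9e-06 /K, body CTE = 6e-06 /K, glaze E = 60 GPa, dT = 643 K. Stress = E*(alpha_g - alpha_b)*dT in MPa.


Stress = 60*1000*(8.9e-06 - 6e-06)*643 = 111.9 MPa

111.9


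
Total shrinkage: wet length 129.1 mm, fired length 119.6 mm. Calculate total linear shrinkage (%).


TS = (129.1 - 119.6) / 129.1 * 100 = 7.36%

7.36


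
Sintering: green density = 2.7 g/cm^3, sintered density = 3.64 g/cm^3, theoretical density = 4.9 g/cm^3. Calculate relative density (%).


Relative = 3.64 / 4.9 * 100 = 74.3%

74.3


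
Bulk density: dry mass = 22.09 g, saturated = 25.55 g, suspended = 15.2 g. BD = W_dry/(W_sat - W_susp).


BD = 22.09 / (25.55 - 15.2) = 22.09 / 10.35 = 2.134 g/cm^3

2.134


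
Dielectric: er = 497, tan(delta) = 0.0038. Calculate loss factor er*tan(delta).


Loss = 497 * 0.0038 = 1.889

1.889


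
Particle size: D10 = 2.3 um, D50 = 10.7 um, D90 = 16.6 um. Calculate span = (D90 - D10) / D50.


Span = (16.6 - 2.3) / 10.7 = 14.3 / 10.7 = 1.336

1.336


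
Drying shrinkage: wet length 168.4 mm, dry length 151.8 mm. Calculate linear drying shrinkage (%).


DS = (168.4 - 151.8) / 168.4 * 100 = 9.86%

9.86


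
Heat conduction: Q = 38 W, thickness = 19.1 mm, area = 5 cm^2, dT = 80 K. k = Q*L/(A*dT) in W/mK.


k = 38*19.1/1000/(5/10000*80) = 18.15 W/mK

18.15


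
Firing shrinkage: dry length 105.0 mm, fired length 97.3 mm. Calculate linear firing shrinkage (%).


FS = (105.0 - 97.3) / 105.0 * 100 = 7.33%

7.33


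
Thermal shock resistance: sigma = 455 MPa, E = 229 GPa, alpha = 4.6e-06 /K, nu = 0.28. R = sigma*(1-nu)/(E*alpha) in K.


R = 455*(1-0.28)/(229*1000*4.6e-06) = 311 K

311


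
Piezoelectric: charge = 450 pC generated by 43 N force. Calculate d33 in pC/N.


d33 = 450 / 43 = 10.5 pC/N

10.5


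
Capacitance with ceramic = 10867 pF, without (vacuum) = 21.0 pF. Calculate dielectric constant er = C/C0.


er = 10867 / 21.0 = 517.48

517.48


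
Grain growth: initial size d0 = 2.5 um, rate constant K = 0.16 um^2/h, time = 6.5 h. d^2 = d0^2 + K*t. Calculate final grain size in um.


d^2 = 2.5^2 + 0.16*6.5 = 7.29
d = sqrt(7.29) = 2.7 um

2.7


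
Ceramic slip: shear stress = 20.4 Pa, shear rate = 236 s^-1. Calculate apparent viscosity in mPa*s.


eta = tau/gamma * 1000 = 20.4/236 * 1000 = 86.4 mPa*s

86.4


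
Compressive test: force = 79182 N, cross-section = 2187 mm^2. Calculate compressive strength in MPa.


CS = 79182 / 2187 = 36.2 MPa

36.2


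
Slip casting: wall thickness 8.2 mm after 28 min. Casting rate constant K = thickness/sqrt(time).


K = 8.2 / sqrt(28) = 8.2 / 5.2915 = 1.55 mm/min^0.5

1.55


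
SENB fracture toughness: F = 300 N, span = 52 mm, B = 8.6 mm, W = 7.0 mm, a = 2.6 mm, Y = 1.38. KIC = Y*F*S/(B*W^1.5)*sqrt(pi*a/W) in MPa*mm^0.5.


KIC = 1.38*300*52/(8.6*7.0^1.5)*sqrt(pi*2.6/7.0) = 146.01

146.01


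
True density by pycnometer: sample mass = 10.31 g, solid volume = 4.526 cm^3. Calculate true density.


TD = 10.31 / 4.526 = 2.278 g/cm^3

2.278


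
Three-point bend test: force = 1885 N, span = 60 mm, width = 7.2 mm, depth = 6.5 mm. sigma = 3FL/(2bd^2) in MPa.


sigma = 3*1885*60/(2*7.2*6.5^2) = 557.7 MPa

557.7


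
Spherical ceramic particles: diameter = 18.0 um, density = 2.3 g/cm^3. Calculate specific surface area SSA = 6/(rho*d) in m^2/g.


SSA = 6 / (2.3 * 18.0) = 0.145 m^2/g

0.145


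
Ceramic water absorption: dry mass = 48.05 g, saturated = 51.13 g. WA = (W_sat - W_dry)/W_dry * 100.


WA = (51.13 - 48.05) / 48.05 * 100 = 6.41%

6.41


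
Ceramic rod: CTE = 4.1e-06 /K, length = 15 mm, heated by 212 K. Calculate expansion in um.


dL = 4.1e-06 * 15 * 212 * 1000 = 13.038 um

13.038


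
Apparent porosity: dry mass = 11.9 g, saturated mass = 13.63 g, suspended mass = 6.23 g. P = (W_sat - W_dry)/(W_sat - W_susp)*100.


P = (13.63 - 11.9) / (13.63 - 6.23) * 100 = 1.73 / 7.4 * 100 = 23.4%

23.4


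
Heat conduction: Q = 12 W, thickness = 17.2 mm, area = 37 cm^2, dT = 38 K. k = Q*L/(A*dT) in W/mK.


k = 12*17.2/1000/(37/10000*38) = 1.47 W/mK

1.47


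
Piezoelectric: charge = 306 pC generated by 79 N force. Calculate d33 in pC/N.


d33 = 306 / 79 = 3.9 pC/N

3.9


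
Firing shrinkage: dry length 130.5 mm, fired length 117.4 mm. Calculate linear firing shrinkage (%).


FS = (130.5 - 117.4) / 130.5 * 100 = 10.04%

10.04


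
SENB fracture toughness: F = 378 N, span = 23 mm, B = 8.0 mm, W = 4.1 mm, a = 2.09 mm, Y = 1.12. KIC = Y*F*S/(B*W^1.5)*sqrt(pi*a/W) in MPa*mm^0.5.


KIC = 1.12*378*23/(8.0*4.1^1.5)*sqrt(pi*2.09/4.1) = 185.54

185.54


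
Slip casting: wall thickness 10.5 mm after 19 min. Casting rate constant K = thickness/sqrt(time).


K = 10.5 / sqrt(19) = 10.5 / 4.3589 = 2.409 mm/min^0.5

2.409


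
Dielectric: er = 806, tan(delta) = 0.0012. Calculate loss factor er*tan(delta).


Loss = 806 * 0.0012 = 0.967

0.967


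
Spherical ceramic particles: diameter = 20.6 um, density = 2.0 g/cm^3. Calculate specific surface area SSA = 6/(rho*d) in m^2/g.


SSA = 6 / (2.0 * 20.6) = 0.146 m^2/g

0.146


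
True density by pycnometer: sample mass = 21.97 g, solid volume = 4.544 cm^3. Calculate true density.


TD = 21.97 / 4.544 = 4.835 g/cm^3

4.835


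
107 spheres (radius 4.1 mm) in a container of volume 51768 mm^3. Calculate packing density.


V_sphere = 4/3*pi*4.1^3 = 288.6956 mm^3
Total V = 107*288.6956 = 30890.4292 mm^3
PD = 30890.4292 / 51768 = 0.597

0.597


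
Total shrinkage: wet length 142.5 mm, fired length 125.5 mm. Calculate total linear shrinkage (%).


TS = (142.5 - 125.5) / 142.5 * 100 = 11.93%

11.93


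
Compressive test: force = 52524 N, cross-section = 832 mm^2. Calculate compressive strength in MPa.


CS = 52524 / 832 = 63.1 MPa

63.1


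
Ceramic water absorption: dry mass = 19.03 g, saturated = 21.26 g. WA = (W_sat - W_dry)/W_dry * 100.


WA = (21.26 - 19.03) / 19.03 * 100 = 11.72%

11.72


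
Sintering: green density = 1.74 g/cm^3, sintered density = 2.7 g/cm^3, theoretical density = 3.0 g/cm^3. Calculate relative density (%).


Relative = 2.7 / 3.0 * 100 = 90.0%

90.0


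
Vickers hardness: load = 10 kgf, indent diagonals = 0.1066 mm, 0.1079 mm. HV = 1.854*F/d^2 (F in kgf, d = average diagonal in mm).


d_avg = (0.1066+0.1079)/2 = 0.10725 mm
HV = 1.854*10/0.10725^2 = 1612

1612


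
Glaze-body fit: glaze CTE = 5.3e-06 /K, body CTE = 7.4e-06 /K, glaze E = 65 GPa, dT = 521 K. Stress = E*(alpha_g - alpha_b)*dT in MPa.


Stress = 65*1000*(5.3e-06 - 7.4e-06)*521 = -71.1 MPa

-71.1


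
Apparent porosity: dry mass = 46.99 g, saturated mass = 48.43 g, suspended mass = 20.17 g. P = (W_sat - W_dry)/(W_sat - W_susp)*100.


P = (48.43 - 46.99) / (48.43 - 20.17) * 100 = 1.44 / 28.26 * 100 = 5.1%

5.1


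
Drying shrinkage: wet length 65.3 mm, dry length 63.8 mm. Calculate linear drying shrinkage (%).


DS = (65.3 - 63.8) / 65.3 * 100 = 2.3%

2.3


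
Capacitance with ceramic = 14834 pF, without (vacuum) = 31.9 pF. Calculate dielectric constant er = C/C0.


er = 14834 / 31.9 = 465.02

465.02


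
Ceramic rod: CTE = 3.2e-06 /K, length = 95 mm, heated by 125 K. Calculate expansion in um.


dL = 3.2e-06 * 95 * 125 * 1000 = 38.0 um

38.0


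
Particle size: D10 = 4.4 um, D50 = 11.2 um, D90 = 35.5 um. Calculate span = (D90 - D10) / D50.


Span = (35.5 - 4.4) / 11.2 = 31.1 / 11.2 = 2.777

2.777


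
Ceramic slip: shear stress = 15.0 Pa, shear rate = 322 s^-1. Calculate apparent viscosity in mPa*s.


eta = tau/gamma * 1000 = 15.0/322 * 1000 = 46.6 mPa*s

46.6


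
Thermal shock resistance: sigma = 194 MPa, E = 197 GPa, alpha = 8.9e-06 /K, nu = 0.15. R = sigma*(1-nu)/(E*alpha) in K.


R = 194*(1-0.15)/(197*1000*8.9e-06) = 94 K

94


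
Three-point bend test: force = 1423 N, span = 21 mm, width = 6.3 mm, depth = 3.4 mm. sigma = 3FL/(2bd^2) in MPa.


sigma = 3*1423*21/(2*6.3*3.4^2) = 615.5 MPa

615.5


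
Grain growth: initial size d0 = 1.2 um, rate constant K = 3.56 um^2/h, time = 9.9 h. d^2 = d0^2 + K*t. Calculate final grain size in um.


d^2 = 1.2^2 + 3.56*9.9 = 36.684
d = sqrt(36.684) = 6.06 um

6.06


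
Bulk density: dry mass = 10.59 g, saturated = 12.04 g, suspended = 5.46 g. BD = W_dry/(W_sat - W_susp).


BD = 10.59 / (12.04 - 5.46) = 10.59 / 6.58 = 1.609 g/cm^3

1.609


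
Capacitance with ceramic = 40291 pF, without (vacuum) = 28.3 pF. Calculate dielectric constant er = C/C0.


er = 40291 / 28.3 = 1423.71

1423.71


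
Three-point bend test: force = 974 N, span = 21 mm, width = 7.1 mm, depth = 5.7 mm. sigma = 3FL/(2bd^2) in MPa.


sigma = 3*974*21/(2*7.1*5.7^2) = 133.0 MPa

133.0


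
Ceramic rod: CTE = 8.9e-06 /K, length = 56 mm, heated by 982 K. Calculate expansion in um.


dL = 8.9e-06 * 56 * 982 * 1000 = 489.429 um

489.429


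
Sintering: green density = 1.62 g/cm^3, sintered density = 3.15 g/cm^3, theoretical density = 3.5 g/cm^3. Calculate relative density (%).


Relative = 3.15 / 3.5 * 100 = 90.0%

90.0


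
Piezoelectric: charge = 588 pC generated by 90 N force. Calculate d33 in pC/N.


d33 = 588 / 90 = 6.5 pC/N

6.5


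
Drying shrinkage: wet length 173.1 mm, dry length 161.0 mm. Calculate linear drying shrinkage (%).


DS = (173.1 - 161.0) / 173.1 * 100 = 6.99%

6.99


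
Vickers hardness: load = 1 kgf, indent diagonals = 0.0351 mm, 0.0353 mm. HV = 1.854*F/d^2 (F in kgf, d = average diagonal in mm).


d_avg = (0.0351+0.0353)/2 = 0.0352 mm
HV = 1.854*1/0.0352^2 = 1496

1496


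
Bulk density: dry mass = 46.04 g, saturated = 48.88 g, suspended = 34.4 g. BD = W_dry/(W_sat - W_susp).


BD = 46.04 / (48.88 - 34.4) = 46.04 / 14.48 = 3.18 g/cm^3

3.18


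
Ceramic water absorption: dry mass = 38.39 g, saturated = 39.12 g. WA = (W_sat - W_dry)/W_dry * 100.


WA = (39.12 - 38.39) / 38.39 * 100 = 1.9%

1.9


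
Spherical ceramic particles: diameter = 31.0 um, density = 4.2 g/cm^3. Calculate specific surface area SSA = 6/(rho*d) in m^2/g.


SSA = 6 / (4.2 * 31.0) = 0.046 m^2/g

0.046


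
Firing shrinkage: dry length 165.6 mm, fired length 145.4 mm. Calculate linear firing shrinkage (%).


FS = (165.6 - 145.4) / 165.6 * 100 = 12.2%

12.2


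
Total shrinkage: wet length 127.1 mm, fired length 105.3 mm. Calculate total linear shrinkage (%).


TS = (127.1 - 105.3) / 127.1 * 100 = 17.15%

17.15


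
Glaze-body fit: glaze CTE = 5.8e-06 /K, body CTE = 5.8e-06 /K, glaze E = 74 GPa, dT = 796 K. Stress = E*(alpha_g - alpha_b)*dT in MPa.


Stress = 74*1000*(5.8e-06 - 5.8e-06)*796 = 0.0 MPa

0.0


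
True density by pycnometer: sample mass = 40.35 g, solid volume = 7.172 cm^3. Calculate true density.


TD = 40.35 / 7.172 = 5.626 g/cm^3

5.626


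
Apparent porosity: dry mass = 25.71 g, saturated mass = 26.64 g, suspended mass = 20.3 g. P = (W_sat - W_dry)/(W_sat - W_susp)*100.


P = (26.64 - 25.71) / (26.64 - 20.3) * 100 = 0.93 / 6.34 * 100 = 14.7%

14.7


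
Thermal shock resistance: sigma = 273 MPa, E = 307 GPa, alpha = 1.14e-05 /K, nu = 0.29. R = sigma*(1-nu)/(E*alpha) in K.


R = 273*(1-0.29)/(307*1000*1.14e-05) = 55 K

55


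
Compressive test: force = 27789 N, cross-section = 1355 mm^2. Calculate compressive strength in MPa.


CS = 27789 / 1355 = 20.5 MPa

20.5


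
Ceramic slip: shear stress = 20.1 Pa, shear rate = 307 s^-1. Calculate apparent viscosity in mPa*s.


eta = tau/gamma * 1000 = 20.1/307 * 1000 = 65.5 mPa*s

65.5


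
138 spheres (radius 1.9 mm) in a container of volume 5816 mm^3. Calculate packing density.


V_sphere = 4/3*pi*1.9^3 = 28.7309 mm^3
Total V = 138*28.7309 = 3964.8642 mm^3
PD = 3964.8642 / 5816 = 0.682

0.682


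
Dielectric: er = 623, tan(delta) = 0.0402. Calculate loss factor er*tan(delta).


Loss = 623 * 0.0402 = 25.045

25.045


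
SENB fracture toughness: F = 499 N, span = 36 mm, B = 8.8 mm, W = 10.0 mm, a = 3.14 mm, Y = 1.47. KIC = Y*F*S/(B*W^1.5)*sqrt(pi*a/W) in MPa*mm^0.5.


KIC = 1.47*499*36/(8.8*10.0^1.5)*sqrt(pi*3.14/10.0) = 94.25

94.25


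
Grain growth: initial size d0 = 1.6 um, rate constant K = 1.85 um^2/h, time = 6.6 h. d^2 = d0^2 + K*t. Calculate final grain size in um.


d^2 = 1.6^2 + 1.85*6.6 = 14.77
d = sqrt(14.77) = 3.84 um

3.84


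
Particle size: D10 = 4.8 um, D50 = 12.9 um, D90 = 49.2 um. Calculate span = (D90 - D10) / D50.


Span = (49.2 - 4.8) / 12.9 = 44.4 / 12.9 = 3.442

3.442


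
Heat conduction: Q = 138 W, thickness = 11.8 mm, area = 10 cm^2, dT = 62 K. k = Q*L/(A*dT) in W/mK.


k = 138*11.8/1000/(10/10000*62) = 26.26 W/mK

26.26


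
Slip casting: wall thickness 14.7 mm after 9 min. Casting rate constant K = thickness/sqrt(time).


K = 14.7 / sqrt(9) = 14.7 / 3.0 = 4.9 mm/min^0.5

4.9


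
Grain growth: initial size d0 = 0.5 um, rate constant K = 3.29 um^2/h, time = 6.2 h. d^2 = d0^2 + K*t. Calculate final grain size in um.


d^2 = 0.5^2 + 3.29*6.2 = 20.648
d = sqrt(20.648) = 4.54 um

4.54


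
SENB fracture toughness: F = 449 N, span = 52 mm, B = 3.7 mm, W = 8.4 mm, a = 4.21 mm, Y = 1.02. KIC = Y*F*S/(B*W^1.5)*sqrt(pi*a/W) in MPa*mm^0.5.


KIC = 1.02*449*52/(3.7*8.4^1.5)*sqrt(pi*4.21/8.4) = 331.75

331.75


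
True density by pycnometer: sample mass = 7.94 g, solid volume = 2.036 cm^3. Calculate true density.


TD = 7.94 / 2.036 = 3.9 g/cm^3

3.9


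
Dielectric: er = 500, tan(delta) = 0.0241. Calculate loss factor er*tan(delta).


Loss = 500 * 0.0241 = 12.05

12.05


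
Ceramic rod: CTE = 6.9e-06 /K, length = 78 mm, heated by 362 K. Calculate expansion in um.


dL = 6.9e-06 * 78 * 362 * 1000 = 194.828 um

194.828


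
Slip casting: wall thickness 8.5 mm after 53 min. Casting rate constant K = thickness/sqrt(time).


K = 8.5 / sqrt(53) = 8.5 / 7.2801 = 1.168 mm/min^0.5

1.168


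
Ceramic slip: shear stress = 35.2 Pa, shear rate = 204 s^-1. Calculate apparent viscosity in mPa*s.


eta = tau/gamma * 1000 = 35.2/204 * 1000 = 172.5 mPa*s

172.5


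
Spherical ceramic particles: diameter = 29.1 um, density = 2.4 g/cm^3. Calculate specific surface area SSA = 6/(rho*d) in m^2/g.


SSA = 6 / (2.4 * 29.1) = 0.086 m^2/g

0.086


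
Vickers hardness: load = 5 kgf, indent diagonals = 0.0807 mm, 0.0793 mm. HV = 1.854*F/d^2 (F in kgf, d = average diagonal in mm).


d_avg = (0.0807+0.0793)/2 = 0.08 mm
HV = 1.854*5/0.08^2 = 1448

1448


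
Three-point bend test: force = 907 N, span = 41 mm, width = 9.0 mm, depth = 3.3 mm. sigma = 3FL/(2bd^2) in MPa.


sigma = 3*907*41/(2*9.0*3.3^2) = 569.1 MPa

569.1


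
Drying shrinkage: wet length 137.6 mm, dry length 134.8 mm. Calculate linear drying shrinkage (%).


DS = (137.6 - 134.8) / 137.6 * 100 = 2.03%

2.03


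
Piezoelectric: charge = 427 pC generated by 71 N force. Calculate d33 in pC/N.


d33 = 427 / 71 = 6.0 pC/N

6.0


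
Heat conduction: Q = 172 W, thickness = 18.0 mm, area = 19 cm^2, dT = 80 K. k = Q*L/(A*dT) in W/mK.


k = 172*18.0/1000/(19/10000*80) = 20.37 W/mK

20.37


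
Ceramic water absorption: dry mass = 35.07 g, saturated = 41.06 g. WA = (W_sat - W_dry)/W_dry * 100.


WA = (41.06 - 35.07) / 35.07 * 100 = 17.08%

17.08


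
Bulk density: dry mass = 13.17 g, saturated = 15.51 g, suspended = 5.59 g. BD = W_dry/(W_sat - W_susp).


BD = 13.17 / (15.51 - 5.59) = 13.17 / 9.92 = 1.328 g/cm^3

1.328


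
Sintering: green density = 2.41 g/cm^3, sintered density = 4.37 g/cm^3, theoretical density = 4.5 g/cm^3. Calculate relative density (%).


Relative = 4.37 / 4.5 * 100 = 97.1%

97.1


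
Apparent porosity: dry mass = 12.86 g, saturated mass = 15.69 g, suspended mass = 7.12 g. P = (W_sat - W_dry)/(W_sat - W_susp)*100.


P = (15.69 - 12.86) / (15.69 - 7.12) * 100 = 2.83 / 8.57 * 100 = 33.0%

33.0


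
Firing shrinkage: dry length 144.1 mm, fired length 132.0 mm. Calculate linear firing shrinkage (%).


FS = (144.1 - 132.0) / 144.1 * 100 = 8.4%

8.4


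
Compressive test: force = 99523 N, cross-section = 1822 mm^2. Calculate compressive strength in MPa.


CS = 99523 / 1822 = 54.6 MPa

54.6


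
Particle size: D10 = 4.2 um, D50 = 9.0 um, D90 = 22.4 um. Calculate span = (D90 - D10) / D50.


Span = (22.4 - 4.2) / 9.0 = 18.2 / 9.0 = 2.022

2.022


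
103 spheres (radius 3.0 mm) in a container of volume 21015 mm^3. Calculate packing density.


V_sphere = 4/3*pi*3.0^3 = 113.0973 mm^3
Total V = 103*113.0973 = 11649.0219 mm^3
PD = 11649.0219 / 21015 = 0.554

0.554
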